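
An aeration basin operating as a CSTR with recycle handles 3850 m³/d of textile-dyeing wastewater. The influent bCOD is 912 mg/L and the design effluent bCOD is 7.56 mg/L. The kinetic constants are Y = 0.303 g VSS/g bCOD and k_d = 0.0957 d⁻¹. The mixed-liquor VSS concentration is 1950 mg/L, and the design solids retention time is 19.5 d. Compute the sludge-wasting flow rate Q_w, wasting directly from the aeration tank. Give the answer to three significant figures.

From the SRT design equation V = Y Q (S₀−S) θ_c / [X (1 + k_d θ_c)] = 0.303 × 3850 × (912 − 7.56) × 19.5 / [1950 × (1 + 0.0957 × 19.5)] = 2.06×10^7 / 5589 = 3681 m³.
For wasting at MLVSS concentration, Q_w = V/θ_c = 3681/19.5 = 188.8 m³/d.

Q_w ≈ 189 m³/d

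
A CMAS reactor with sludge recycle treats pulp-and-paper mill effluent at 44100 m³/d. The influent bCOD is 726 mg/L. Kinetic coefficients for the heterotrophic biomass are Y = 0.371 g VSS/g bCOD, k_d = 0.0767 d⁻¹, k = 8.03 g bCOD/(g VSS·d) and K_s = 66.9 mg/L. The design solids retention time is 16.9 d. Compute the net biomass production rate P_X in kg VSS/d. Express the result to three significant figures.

From the Monod/SRT balance for a CMAS, S = K_s·(1+k_d θ_c)/[θ_c·(Y k − k_d) − 1] = 66.9 × (1 + 0.0767 × 16.9) / [16.9 × (0.371 × 8.03 − 0.0767) − 1] = 153.6 / 48.05 = 3.197 mg/L.
Observed yield with endogenous decay: Y_obs = Y / (1 + k_d·θ_c) = 0.371 / (1 + 0.0767 × 16.9) = 0.371 / 2.296 = 0.1616 g VSS/g bCOD.
ΔS = 726 − 3.20 = 722.8 mg/L, so the substrate removal rate is 44100 × 722.8/1000 = 31875 kg bCOD/d.
So the net sludge growth is P_X = 0.1616 × 31875 = 5150 kg VSS/d.

P_X ≈ 5150 kg VSS/d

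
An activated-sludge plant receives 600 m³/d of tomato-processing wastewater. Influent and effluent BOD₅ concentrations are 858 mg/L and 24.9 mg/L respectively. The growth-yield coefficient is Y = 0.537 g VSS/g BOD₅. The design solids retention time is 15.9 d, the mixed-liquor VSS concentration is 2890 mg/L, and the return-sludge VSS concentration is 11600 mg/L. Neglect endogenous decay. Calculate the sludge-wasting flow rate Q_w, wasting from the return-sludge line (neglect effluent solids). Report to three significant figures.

Q_w ≈ 23.1 m³/d

V·X = Y·Q·ΔS·θ_c gives V = 0.537 × 600 × (858 − 24.9) × 15.9 / 2890 = 1477 m³.
θ_c = V·X/(Q_w·X_r) when wasting from the recycle, so Q_w = V·X/(θ_c·X_r) = 1477 × 2890 / (15.9 × 11600) = 23.14 m³/d.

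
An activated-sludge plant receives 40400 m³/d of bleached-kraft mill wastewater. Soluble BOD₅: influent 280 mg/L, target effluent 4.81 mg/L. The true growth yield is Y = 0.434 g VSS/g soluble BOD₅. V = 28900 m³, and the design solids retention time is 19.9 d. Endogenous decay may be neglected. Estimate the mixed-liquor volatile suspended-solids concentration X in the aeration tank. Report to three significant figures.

X ≈ 3320 mg/L

Without decay, X = Y Q (S₀−S) θ_c / V = 0.434 × 40400 × (280 − 4.81) × 19.9 / 28900 = 3322 mg/L.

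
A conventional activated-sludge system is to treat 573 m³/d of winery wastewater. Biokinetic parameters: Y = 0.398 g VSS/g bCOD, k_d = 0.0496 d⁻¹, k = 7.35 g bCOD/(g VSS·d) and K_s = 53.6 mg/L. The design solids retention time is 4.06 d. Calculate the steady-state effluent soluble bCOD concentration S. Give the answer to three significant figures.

From the Monod/SRT balance for a CMAS, S = K_s·(1+k_d θ_c)/[θ_c·(Y k − k_d) − 1] = 53.6 × (1 + 0.0496 × 4.06) / [4.06 × (0.398 × 7.35 − 0.0496) − 1] = 64.39 / 10.68 = 6.032 mg/L.

S ≈ 6.03 mg/L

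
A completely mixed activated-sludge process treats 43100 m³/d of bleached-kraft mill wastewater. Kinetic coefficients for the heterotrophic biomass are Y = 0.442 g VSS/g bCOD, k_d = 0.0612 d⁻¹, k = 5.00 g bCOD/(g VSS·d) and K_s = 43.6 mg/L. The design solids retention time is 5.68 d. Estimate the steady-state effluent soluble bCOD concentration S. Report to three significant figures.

From the Monod/SRT balance for a CMAS, S = K_s·(1+k_d θ_c)/[θ_c·(Y k − k_d) − 1] = 43.6 × (1 + 0.0612 × 5.68) / [5.68 × (0.442 × 5.00 − 0.0612) − 1] = 58.76 / 11.21 = 5.244 mg/L.

S ≈ 5.24 mg/L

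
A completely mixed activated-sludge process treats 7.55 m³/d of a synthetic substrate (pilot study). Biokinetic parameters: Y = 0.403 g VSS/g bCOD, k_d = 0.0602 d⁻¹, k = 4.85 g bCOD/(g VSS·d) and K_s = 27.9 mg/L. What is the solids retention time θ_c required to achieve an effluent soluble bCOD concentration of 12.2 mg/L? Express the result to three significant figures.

θ_c ≈ 1.87 d

From 1/θ_c = Y·k·S/(K_s + S) − k_d: Y·k·S/(K_s+S) = 0.403 × 4.85 × 12.2 / (27.9 + 12.2) = 0.5947 d⁻¹.
θ_c = 1/(μ − k_d) = 1/(0.5947 − 0.0602) = 1/0.5345 = 1.871 d.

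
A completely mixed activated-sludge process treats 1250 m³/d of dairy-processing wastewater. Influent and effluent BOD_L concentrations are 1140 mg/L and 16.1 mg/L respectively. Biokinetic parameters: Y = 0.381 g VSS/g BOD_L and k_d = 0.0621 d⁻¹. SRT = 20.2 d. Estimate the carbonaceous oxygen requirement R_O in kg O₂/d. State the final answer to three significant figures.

Correct the yield for decay: Y_obs = Y/(1 + k_d θ_c) = 0.381 / (1 + 0.0621 × 20.2) = 0.381 / 2.254 = 0.1690.
Q·(S₀ − S) = 1250 × (1140 − 16.1) × 10⁻³ = 1405 kg/d removed.
P_X = Y_obs·Q·(S₀ − S) = 0.1690 × 1405 = 237.4 kg VSS/d.
Carbonaceous O₂ demand = substrate oxidised − cell-mass equivalent = 1405 − 1.42 × 237.4 = 1068 kg O₂/d.

R_O ≈ 1070 kg O₂/d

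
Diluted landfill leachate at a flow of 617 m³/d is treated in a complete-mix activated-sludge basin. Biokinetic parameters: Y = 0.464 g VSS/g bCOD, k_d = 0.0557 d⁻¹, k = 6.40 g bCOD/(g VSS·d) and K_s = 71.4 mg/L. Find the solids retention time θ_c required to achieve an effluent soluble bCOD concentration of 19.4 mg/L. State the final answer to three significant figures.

θ_c ≈ 1.73 d

At the target effluent, Y k S/(K_s+S) = 0.464×6.40×19.4/90.80 = 0.6345 d⁻¹.
θ_c = 1/(μ − k_d) = 1/(0.6345 − 0.0557) = 1/0.5788 = 1.728 d.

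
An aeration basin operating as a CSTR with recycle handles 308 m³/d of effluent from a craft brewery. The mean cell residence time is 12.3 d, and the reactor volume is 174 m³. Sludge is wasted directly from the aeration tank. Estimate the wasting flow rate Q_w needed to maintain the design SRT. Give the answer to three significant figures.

With mixed-liquor wasting, θ_c = V/Q_w, so Q_w = V/θ_c = 174.0/12.3 = 14.15 m³/d.

Q_w ≈ 14.1 m³/d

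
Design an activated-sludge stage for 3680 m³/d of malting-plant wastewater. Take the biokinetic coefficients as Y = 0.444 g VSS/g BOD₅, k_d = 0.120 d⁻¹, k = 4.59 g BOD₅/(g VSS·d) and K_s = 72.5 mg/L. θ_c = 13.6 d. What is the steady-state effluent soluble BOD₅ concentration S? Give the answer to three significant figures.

S ≈ 7.61 mg/L

For a completely mixed reactor with recycle the Lawrence–McCarty relation gives S = K_s·(1 + k_d·θ_c) / [θ_c·(Y·k − k_d) − 1] = 72.5 × (1 + 0.120 × 13.6) / [13.6 × (0.444 × 4.59 − 0.120) − 1] = 190.8 / 25.08 = 7.607 mg/L.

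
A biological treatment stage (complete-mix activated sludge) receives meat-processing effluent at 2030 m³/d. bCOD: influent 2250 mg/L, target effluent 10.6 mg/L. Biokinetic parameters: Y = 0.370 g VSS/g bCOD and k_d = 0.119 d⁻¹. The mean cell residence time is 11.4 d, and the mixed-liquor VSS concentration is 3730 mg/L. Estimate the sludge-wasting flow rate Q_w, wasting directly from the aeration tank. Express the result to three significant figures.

From the SRT design equation V = Y Q (S₀−S) θ_c / [X (1 + k_d θ_c)] = 0.370 × 2030 × (2250 − 10.6) × 11.4 / [3730 × (1 + 0.119 × 11.4)] = 1.92×10^7 / 8790 = 2181 m³.
With mixed-liquor wasting, θ_c = V/Q_w, so Q_w = V/θ_c = 2181/11.4 = 191.4 m³/d.

Q_w ≈ 191 m³/d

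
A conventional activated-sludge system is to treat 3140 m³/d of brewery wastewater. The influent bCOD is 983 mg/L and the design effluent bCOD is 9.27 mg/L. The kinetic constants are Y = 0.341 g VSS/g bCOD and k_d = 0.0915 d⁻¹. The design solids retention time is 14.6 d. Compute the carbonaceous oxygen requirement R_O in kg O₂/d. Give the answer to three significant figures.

Observed yield with endogenous decay: Y_obs = Y / (1 + k_d·θ_c) = 0.341 / (1 + 0.0915 × 14.6) = 0.341 / 2.336 = 0.1460 g VSS/g bCOD.
Q·(S₀ − S) = 3140 × (983 − 9.27) × 10⁻³ = 3058 kg/d removed.
Biomass synthesised: P_X = Y_obs × 3058 = 446.3 kg VSS/d.
Carbonaceous O₂ demand = substrate oxidised − cell-mass equivalent = 3058 − 1.42 × 446.3 = 2424 kg O₂/d.

R_O ≈ 2420 kg O₂/d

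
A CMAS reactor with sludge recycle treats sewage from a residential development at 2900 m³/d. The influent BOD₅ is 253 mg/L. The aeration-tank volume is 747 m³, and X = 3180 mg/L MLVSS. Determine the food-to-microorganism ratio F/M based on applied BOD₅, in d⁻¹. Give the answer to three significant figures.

F/M = applied load / biomass = Q·S₀/(V·X) = 2900 × 253 / (747.0 × 3180) = 0.3089 d⁻¹.

F/M ≈ 0.309 d⁻¹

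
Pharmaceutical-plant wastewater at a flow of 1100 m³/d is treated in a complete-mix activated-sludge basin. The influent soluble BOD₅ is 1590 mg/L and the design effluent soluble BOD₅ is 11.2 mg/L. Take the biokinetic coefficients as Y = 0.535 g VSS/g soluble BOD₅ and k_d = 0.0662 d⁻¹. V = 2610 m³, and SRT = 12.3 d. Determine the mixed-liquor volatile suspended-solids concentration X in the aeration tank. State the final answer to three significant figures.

X ≈ 2410 mg/L

From V·X·(1 + k_d·θ_c) = Y·Q·(S₀ − S)·θ_c: X = 0.535 × 1100 × (1590 − 11.2) × 12.3 / [2610 × (1 + 0.0662 × 12.3)] = 2413 mg/L.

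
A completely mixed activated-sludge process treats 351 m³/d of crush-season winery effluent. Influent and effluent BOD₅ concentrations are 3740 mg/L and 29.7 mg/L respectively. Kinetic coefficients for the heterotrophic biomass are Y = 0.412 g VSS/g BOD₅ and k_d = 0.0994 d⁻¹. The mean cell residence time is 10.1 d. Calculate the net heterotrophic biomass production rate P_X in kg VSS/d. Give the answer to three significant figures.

Observed yield with endogenous decay: Y_obs = Y / (1 + k_d·θ_c) = 0.412 / (1 + 0.0994 × 10.1) = 0.412 / 2.004 = 0.2056 g VSS/g BOD₅.
ΔS = 3740 − 29.7 = 3710 mg/L, so the substrate removal rate is 351 × 3710/1000 = 1302 kg BOD₅/d.
Biomass produced: P_X = Y_obs·Q·ΔS = 0.2056 × 1302 ≈ 267.7 kg VSS/d.

P_X ≈ 268 kg VSS/d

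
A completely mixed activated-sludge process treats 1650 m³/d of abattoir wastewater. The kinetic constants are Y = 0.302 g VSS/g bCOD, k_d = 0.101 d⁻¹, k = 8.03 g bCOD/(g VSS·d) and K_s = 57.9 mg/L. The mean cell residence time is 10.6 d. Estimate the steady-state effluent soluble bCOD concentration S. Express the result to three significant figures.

For a completely mixed reactor with recycle the Lawrence–McCarty relation gives S = K_s·(1 + k_d·θ_c) / [θ_c·(Y·k − k_d) − 1] = 57.9 × (1 + 0.101 × 10.6) / [10.6 × (0.302 × 8.03 − 0.101) − 1] = 119.9 / 23.64 = 5.072 mg/L.

S ≈ 5.07 mg/L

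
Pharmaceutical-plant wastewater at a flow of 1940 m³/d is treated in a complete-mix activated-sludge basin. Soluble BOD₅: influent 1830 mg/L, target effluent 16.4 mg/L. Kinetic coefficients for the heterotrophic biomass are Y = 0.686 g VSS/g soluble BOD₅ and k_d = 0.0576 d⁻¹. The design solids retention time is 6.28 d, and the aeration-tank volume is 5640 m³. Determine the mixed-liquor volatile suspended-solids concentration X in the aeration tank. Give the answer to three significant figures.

X ≈ 1970 mg/L

X = Y·Q·ΔS·θ_c / [V·(1 + k_d θ_c)] = 0.686 × 1940 × (1830 − 16.4) × 6.28 / [5640 × (1 + 0.0576 × 6.28)] = 1974 mg/L.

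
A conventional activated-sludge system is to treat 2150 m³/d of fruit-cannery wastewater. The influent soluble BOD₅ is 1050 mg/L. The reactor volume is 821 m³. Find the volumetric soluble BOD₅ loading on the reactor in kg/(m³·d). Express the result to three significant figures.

L_v ≈ 2.75 kg soluble BOD₅/(m³·d)

Applied soluble BOD₅ load per unit volume = Q·S₀/V = (2150 × 1050/1000)/821.0 = 2.750 kg soluble BOD₅·m⁻³·d⁻¹.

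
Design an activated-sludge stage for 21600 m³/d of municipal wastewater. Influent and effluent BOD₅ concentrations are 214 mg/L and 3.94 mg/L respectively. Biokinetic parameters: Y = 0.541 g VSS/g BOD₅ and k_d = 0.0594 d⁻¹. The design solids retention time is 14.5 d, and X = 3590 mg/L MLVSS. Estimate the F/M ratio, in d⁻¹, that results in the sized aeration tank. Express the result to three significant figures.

Steady-state biomass mass balance: V·X·(1 + k_d·θ_c) = Y·Q·(S₀ − S)·θ_c, so V = 0.541 × 21600 × (214 − 3.94) × 14.5 / [3590 × (1 + 0.0594 × 14.5)] = 3.56×10^7 / 6682 = 5327 m³.
F/M = Q·S₀ / (V·X) = 21600 × 214 / (5327 × 3590) = 0.2417 g BOD₅·(g VSS·d)⁻¹.

F/M ≈ 0.242 d⁻¹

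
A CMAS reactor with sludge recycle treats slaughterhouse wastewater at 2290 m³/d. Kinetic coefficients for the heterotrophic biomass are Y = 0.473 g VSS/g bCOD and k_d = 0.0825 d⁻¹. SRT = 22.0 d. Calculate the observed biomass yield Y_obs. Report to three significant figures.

Y_obs ≈ 0.168 g VSS/g bCOD

Observed yield with endogenous decay: Y_obs = Y / (1 + k_d·θ_c) = 0.473 / (1 + 0.0825 × 22.0) = 0.473 / 2.815 = 0.1680 g VSS/g bCOD.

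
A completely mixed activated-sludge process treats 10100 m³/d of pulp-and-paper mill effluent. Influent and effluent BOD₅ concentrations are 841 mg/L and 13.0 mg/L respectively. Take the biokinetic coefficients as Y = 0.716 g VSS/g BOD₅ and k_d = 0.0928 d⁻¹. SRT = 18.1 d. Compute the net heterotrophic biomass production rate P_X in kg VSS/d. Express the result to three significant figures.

The observed yield is Y_obs = Y/(1 + k_d·θ_c) = 0.716 / (1 + 0.0928 × 18.1) = 0.716 / 2.680 = 0.2672 g VSS per g BOD₅ removed.
Mass of BOD₅ removed per day: Q(S₀ − S) = 10100 × 828.0 g/m³ = 8363 kg/d.
Net biomass production P_X = Y_obs × Q·(S₀ − S) = 0.2672 × 8363 = 2235 kg VSS/d.

P_X ≈ 2230 kg VSS/d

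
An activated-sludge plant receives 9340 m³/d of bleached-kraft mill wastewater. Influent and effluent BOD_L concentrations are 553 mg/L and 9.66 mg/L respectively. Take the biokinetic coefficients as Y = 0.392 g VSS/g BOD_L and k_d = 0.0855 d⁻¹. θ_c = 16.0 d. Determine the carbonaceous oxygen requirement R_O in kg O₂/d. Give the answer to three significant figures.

Observed yield with endogenous decay: Y_obs = Y / (1 + k_d·θ_c) = 0.392 / (1 + 0.0855 × 16.0) = 0.392 / 2.368 = 0.1655 g VSS/g BOD_L.
ΔS = 553 − 9.66 = 543.3 mg/L, so the substrate removal rate is 9340 × 543.3/1000 = 5075 kg BOD_L/d.
Biomass synthesised: P_X = Y_obs × 5075 = 840.1 kg VSS/d.
Carbonaceous O₂ demand = substrate oxidised − cell-mass equivalent = 5075 − 1.42 × 840.1 = 3882 kg O₂/d.

R_O ≈ 3880 kg O₂/d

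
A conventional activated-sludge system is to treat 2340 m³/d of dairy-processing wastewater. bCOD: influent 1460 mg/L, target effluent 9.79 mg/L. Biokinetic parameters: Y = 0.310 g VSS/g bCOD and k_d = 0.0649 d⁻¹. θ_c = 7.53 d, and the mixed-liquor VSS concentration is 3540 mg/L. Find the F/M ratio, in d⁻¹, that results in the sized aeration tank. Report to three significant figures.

F/M ≈ 0.642 d⁻¹

From the SRT design equation V = Y Q (S₀−S) θ_c / [X (1 + k_d θ_c)] = 0.310 × 2340 × (1460 − 9.79) × 7.53 / [3540 × (1 + 0.0649 × 7.53)] = 7.92×10^6 / 5270 = 1503 m³.
F/M = applied load / biomass = Q·S₀/(V·X) = 2340 × 1460 / (1503 × 3540) = 0.6421 d⁻¹.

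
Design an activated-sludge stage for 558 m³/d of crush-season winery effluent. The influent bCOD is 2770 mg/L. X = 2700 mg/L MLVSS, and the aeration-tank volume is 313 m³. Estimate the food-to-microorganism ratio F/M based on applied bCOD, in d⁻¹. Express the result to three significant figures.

Food-to-microorganism ratio F/M = Q S₀ / (V X) = 558 × 2770 / (313.0 × 2700) = 1.829 d⁻¹.

F/M ≈ 1.83 d⁻¹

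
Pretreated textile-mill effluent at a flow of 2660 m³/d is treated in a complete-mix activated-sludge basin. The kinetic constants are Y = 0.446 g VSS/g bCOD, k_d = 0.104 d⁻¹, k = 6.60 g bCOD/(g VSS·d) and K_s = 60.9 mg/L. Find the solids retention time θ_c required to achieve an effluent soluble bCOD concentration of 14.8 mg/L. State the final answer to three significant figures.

At the target effluent, Y k S/(K_s+S) = 0.446×6.60×14.8/75.70 = 0.5755 d⁻¹.
1/θ_c = 0.5755 − 0.104 = 0.4715 d⁻¹, so θ_c = 2.121 d.

θ_c ≈ 2.12 d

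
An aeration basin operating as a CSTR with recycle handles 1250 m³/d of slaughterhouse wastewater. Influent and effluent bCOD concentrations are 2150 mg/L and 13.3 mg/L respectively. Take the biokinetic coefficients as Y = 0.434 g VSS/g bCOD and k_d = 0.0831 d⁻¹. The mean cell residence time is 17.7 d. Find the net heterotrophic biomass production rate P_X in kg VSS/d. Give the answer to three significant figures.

Y_obs = Y / (1 + k_d θ_c) = 0.434 / (1 + 0.0831 × 17.7) = 0.434 / 2.471 = 0.1756.
Q·(S₀ − S) = 1250 × (2150 − 13.3) × 10⁻³ = 2671 kg/d removed.
P_X = Y_obs · Q(S₀ − S) = 0.1756 × 2671 = 469.1 kg VSS/d.

P_X ≈ 469 kg VSS/d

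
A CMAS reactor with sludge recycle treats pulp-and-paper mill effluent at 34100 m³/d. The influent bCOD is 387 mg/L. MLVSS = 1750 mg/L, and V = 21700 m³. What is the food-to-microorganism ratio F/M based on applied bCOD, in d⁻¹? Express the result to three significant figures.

F/M ≈ 0.348 d⁻¹

F/M = Q·S₀ / (V·X) = 34100 × 387 / (21700 × 1750) = 0.3475 g bCOD·(g VSS·d)⁻¹.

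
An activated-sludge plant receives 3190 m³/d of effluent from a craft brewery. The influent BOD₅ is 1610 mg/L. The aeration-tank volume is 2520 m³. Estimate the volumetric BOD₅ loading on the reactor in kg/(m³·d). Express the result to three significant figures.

Applied BOD₅ load per unit volume = Q·S₀/V = (3190 × 1610/1000)/2520 = 2.038 kg BOD₅·m⁻³·d⁻¹.

L_v ≈ 2.04 kg BOD₅/(m³·d)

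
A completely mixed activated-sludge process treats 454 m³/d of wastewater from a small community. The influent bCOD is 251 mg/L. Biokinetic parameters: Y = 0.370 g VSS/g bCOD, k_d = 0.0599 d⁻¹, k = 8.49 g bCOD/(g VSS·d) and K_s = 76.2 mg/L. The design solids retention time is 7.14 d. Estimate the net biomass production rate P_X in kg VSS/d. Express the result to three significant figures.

For a completely mixed reactor with recycle the Lawrence–McCarty relation gives S = K_s·(1 + k_d·θ_c) / [θ_c·(Y·k − k_d) − 1] = 76.2 × (1 + 0.0599 × 7.14) / [7.14 × (0.370 × 8.49 − 0.0599) − 1] = 108.8 / 21.00 = 5.180 mg/L.
Correct the yield for decay: Y_obs = Y/(1 + k_d θ_c) = 0.370 / (1 + 0.0599 × 7.14) = 0.370 / 1.428 = 0.2592.
ΔS = 251 − 5.18 = 245.8 mg/L, so the substrate removal rate is 454 × 245.8/1000 = 111.6 kg bCOD/d.
So the net sludge growth is P_X = 0.2592 × 111.6 = 28.92 kg VSS/d.

P_X ≈ 28.9 kg VSS/d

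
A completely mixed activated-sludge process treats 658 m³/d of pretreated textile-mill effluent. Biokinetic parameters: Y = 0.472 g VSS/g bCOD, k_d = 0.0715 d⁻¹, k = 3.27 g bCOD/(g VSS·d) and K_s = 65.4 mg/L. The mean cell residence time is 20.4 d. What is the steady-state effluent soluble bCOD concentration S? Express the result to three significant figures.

For a completely mixed reactor with recycle the Lawrence–McCarty relation gives S = K_s·(1 + k_d·θ_c) / [θ_c·(Y·k − k_d) − 1] = 65.4 × (1 + 0.0715 × 20.4) / [20.4 × (0.472 × 3.27 − 0.0715) − 1] = 160.8 / 29.03 = 5.539 mg/L.

S ≈ 5.54 mg/L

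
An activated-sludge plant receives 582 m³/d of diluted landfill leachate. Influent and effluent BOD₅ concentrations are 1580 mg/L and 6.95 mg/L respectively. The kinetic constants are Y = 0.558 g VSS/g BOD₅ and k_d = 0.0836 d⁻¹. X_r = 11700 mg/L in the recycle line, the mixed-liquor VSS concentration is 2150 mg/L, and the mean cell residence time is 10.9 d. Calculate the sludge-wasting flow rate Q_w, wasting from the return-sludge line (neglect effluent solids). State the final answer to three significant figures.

Steady-state biomass mass balance: V·X·(1 + k_d·θ_c) = Y·Q·(S₀ − S)·θ_c, so V = 0.558 × 582 × (1580 − 6.95) × 10.9 / [2150 × (1 + 0.0836 × 10.9)] = 5.57×10^6 / 4109 = 1355 m³.
θ_c = V·X/(Q_w·X_r) when wasting from the recycle, so Q_w = V·X/(θ_c·X_r) = 1355 × 2150 / (10.9 × 11700) = 22.85 m³/d.

Q_w ≈ 22.8 m³/d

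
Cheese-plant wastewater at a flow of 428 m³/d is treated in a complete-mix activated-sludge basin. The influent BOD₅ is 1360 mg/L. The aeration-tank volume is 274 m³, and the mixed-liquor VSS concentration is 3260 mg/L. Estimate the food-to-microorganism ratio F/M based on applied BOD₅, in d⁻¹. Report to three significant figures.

Food-to-microorganism ratio F/M = Q S₀ / (V X) = 428 × 1360 / (274.0 × 3260) = 0.6517 d⁻¹.

F/M ≈ 0.652 d⁻¹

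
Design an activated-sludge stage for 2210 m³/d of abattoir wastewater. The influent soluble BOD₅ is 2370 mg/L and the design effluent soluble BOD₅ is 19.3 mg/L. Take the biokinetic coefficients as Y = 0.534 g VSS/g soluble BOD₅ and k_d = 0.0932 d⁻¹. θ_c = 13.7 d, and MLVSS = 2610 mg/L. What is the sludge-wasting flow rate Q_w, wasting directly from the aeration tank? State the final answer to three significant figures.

Q_w ≈ 467 m³/d

Rearranging the biomass balance for a CMAS with decay, V = Y·Q·ΔS·θ_c / [X·(1+k_d θ_c)] = 0.534 × 2210 × (2370 − 19.3) × 13.7 / [2610 × (1 + 0.0932 × 13.7)] = 3.8×10^7 / 5943 = 6396 m³.
Wasting from the aeration tank: Q_w = V / θ_c = 6396 / 13.7 = 466.8 m³/d.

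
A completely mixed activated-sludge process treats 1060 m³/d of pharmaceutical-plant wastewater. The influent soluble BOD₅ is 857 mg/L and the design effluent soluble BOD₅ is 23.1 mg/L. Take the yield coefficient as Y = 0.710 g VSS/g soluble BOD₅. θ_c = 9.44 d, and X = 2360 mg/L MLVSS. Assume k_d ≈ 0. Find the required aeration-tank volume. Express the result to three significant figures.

V ≈ 2510 m³

With k_d = 0 the design equation reduces to V = Y Q (S₀−S) θ_c / X = 0.710 × 1060 × (857 − 23.1) × 9.44 / 2360 = 2510 m³.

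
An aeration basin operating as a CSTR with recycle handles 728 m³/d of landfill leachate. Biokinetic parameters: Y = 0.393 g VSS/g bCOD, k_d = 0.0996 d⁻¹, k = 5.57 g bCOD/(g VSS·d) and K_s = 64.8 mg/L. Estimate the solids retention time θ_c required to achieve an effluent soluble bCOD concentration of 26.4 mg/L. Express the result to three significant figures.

At the target effluent, Y k S/(K_s+S) = 0.393×5.57×26.4/91.20 = 0.6337 d⁻¹.
θ_c = 1/(μ − k_d) = 1/(0.6337 − 0.0996) = 1/0.5341 = 1.872 d.

θ_c ≈ 1.87 d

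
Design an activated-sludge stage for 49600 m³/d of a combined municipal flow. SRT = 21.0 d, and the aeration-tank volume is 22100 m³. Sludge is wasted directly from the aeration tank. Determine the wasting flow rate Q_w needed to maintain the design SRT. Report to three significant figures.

With mixed-liquor wasting, θ_c = V/Q_w, so Q_w = V/θ_c = 22100/21.0 = 1052 m³/d.

Q_w ≈ 1050 m³/d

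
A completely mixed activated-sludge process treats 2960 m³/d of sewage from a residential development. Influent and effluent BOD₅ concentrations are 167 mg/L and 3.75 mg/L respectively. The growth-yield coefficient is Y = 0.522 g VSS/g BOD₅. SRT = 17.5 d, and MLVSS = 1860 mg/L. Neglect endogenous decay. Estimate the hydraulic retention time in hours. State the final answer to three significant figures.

V·X = Y·Q·ΔS·θ_c gives V = 0.522 × 2960 × (167 − 3.75) × 17.5 / 1860 = 2373 m³.
Hydraulic retention time τ = V/Q = 2373 / 2960 = 0.8018 d = 19.24 h.

τ ≈ 19.2 h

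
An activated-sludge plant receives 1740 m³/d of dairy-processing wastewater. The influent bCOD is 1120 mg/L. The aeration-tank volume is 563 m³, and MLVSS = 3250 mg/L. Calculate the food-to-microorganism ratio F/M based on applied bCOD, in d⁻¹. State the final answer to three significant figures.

F/M ≈ 1.07 d⁻¹

F/M = Q·S₀ / (V·X) = 1740 × 1120 / (563.0 × 3250) = 1.065 g bCOD·(g VSS·d)⁻¹.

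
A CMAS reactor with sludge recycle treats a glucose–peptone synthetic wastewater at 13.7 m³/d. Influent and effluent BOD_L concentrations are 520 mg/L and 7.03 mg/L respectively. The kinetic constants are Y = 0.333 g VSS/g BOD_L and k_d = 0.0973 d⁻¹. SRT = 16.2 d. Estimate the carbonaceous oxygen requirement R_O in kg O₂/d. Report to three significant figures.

R_O ≈ 5.74 kg O₂/d

The observed yield is Y_obs = Y/(1 + k_d·θ_c) = 0.333 / (1 + 0.0973 × 16.2) = 0.333 / 2.576 = 0.1293 g VSS per g BOD_L removed.
Substrate removed = Q·(S₀ − S) = 13.7 m³/d × (520 − 7.03) g/m³ = 7.03×10^3 g/d = 7.028 kg/d.
Net sludge production P_X = 0.1293 × 7.028 = 0.9084 kg VSS/d.
Carbonaceous O₂ demand = substrate oxidised − cell-mass equivalent = 7.028 − 1.42 × 0.9084 = 5.738 kg O₂/d.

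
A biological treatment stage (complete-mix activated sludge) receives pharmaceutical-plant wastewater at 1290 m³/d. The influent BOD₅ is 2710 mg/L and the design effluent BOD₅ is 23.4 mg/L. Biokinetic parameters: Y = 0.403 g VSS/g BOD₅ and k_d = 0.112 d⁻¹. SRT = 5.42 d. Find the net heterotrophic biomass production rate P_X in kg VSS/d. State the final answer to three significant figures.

Observed yield with endogenous decay: Y_obs = Y / (1 + k_d·θ_c) = 0.403 / (1 + 0.112 × 5.42) = 0.403 / 1.607 = 0.2508 g VSS/g BOD₅.
Mass of BOD₅ removed per day: Q(S₀ − S) = 1290 × 2687 g/m³ = 3466 kg/d.
Net biomass production P_X = Y_obs × Q·(S₀ − S) = 0.2508 × 3466 = 869.1 kg VSS/d.

P_X ≈ 869 kg VSS/d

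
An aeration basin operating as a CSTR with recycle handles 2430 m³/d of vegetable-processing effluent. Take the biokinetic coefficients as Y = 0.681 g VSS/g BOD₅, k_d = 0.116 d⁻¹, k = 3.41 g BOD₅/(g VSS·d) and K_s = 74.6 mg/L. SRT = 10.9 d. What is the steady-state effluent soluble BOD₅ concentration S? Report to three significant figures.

S ≈ 7.33 mg/L

Effluent substrate depends only on kinetics and SRT: S = K_s(1 + k_d θ_c) / [θ_c(Yk − k_d) − 1] = 74.6 × (1 + 0.116 × 10.9) / [10.9 × (0.681 × 3.41 − 0.116) − 1] = 168.9 / 23.05 = 7.329 mg/L.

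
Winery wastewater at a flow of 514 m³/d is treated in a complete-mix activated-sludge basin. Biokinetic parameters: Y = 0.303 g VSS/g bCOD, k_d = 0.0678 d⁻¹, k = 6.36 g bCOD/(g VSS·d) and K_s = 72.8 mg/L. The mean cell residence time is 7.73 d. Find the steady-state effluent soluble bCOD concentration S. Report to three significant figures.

S ≈ 8.30 mg/L

From the Monod/SRT balance for a CMAS, S = K_s·(1+k_d θ_c)/[θ_c·(Y k − k_d) − 1] = 72.8 × (1 + 0.0678 × 7.73) / [7.73 × (0.303 × 6.36 − 0.0678) − 1] = 111.0 / 13.37 = 8.297 mg/L.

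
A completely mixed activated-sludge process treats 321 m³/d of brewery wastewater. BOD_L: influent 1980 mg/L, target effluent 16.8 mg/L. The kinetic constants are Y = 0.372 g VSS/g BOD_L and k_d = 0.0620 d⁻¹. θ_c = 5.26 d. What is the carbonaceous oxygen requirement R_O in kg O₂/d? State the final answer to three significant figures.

Correct the yield for decay: Y_obs = Y/(1 + k_d θ_c) = 0.372 / (1 + 0.0620 × 5.26) = 0.372 / 1.326 = 0.2805.
ΔS = 1980 − 16.8 = 1963 mg/L, so the substrate removal rate is 321 × 1963/1000 = 630.2 kg BOD_L/d.
P_X = Y_obs·Q·(S₀ − S) = 0.2805 × 630.2 = 176.8 kg VSS/d.
R_O = Q·(S₀ − S) − 1.42·P_X = 630.2 − 1.42 × 176.8 = 379.2 kg O₂/d.

R_O ≈ 379 kg O₂/d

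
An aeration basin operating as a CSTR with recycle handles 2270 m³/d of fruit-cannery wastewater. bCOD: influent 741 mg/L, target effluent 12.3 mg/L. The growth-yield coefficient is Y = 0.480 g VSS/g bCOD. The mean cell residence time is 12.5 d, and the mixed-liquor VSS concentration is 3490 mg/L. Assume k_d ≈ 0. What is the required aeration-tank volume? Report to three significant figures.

V ≈ 2840 m³

Biomass mass balance (decay neglected): V·X = Y·Q·(S₀ − S)·θ_c, so V = 0.480 × 2270 × (741 − 12.3) × 12.5 / 3490 = 2844 m³.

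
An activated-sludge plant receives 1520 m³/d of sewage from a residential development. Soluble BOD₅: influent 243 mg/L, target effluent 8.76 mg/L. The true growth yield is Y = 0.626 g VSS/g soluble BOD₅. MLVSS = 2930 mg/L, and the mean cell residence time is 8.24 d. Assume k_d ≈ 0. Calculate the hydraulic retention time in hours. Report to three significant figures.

τ ≈ 9.90 h

Biomass mass balance (decay neglected): V·X = Y·Q·(S₀ − S)·θ_c, so V = 0.626 × 1520 × (243 − 8.76) × 8.24 / 2930 = 626.8 m³.
τ = V/Q = 626.8/1520 = 0.4124 d, or 9.897 h.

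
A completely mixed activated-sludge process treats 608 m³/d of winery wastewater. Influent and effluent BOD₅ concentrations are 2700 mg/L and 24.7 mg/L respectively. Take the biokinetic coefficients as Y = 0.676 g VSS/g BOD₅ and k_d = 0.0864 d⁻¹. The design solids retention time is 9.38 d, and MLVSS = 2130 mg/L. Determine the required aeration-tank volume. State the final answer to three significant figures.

From the SRT design equation V = Y Q (S₀−S) θ_c / [X (1 + k_d θ_c)] = 0.676 × 608 × (2700 − 24.7) × 9.38 / [2130 × (1 + 0.0864 × 9.38)] = 1.03×10^7 / 3856 = 2675 m³.

V ≈ 2670 m³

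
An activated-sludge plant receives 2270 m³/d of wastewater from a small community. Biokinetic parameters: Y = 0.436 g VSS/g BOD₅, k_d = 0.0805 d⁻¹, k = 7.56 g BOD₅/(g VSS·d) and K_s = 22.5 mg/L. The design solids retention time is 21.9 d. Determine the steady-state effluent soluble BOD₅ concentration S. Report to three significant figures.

For a completely mixed reactor with recycle the Lawrence–McCarty relation gives S = K_s·(1 + k_d·θ_c) / [θ_c·(Y·k − k_d) − 1] = 22.5 × (1 + 0.0805 × 21.9) / [21.9 × (0.436 × 7.56 − 0.0805) − 1] = 62.17 / 69.42 = 0.8955 mg/L.

S ≈ 0.895 mg/L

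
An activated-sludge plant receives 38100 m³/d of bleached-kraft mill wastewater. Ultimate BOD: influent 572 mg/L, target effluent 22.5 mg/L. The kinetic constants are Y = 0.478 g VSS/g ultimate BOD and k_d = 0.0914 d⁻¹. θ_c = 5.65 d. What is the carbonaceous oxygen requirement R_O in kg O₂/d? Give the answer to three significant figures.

R_O ≈ 11600 kg O₂/d

Correct the yield for decay: Y_obs = Y/(1 + k_d θ_c) = 0.478 / (1 + 0.0914 × 5.65) = 0.478 / 1.516 = 0.3152.
Mass of ultimate BOD removed per day: Q(S₀ − S) = 38100 × 549.5 g/m³ = 20936 kg/d.
P_X = Y_obs·Q·(S₀ − S) = 0.3152 × 20936 = 6599 kg VSS/d.
R_O = Q·(S₀ − S) − 1.42·P_X = 20936 − 1.42 × 6599 = 11565 kg O₂/d.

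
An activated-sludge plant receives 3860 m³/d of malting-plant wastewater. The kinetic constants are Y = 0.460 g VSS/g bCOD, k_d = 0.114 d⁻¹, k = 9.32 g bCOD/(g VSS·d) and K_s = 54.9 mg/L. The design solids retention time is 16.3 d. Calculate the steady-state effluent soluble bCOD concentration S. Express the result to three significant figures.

For a completely mixed reactor with recycle the Lawrence–McCarty relation gives S = K_s·(1 + k_d·θ_c) / [θ_c·(Y·k − k_d) − 1] = 54.9 × (1 + 0.114 × 16.3) / [16.3 × (0.460 × 9.32 − 0.114) − 1] = 156.9 / 67.02 = 2.341 mg/L.

S ≈ 2.34 mg/L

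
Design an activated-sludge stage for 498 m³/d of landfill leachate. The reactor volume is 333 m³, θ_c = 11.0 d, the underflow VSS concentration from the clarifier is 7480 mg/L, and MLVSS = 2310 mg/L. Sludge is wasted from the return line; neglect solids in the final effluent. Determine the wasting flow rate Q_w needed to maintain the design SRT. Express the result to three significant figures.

Q_w ≈ 9.35 m³/d

θ_c = V·X/(Q_w·X_r) when wasting from the recycle, so Q_w = V·X/(θ_c·X_r) = 333.0 × 2310 / (11.0 × 7480) = 9.349 m³/d.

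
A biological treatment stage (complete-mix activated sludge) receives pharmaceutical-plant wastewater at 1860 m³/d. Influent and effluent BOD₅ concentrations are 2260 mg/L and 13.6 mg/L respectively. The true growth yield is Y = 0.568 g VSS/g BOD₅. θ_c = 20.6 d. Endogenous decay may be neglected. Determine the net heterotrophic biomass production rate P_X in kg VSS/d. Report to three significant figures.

P_X ≈ 2370 kg VSS/d

With endogenous decay neglected, the observed yield equals the true yield: Y_obs = Y = 0.568 g VSS/g BOD₅.
Substrate removed = Q·(S₀ − S) = 1860 m³/d × (2260 − 13.6) g/m³ = 4.18×10^6 g/d = 4178 kg/d.
Biomass produced: P_X = Y_obs·Q·ΔS = 0.5680 × 4178 ≈ 2373 kg VSS/d.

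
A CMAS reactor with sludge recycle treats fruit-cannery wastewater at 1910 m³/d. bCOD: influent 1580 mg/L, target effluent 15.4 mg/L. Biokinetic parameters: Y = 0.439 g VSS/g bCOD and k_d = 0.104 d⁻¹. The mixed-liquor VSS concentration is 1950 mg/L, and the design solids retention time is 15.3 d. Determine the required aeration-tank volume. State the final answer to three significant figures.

Steady-state biomass mass balance: V·X·(1 + k_d·θ_c) = Y·Q·(S₀ − S)·θ_c, so V = 0.439 × 1910 × (1580 − 15.4) × 15.3 / [1950 × (1 + 0.104 × 15.3)] = 2.01×10^7 / 5053 = 3972 m³.

V ≈ 3970 m³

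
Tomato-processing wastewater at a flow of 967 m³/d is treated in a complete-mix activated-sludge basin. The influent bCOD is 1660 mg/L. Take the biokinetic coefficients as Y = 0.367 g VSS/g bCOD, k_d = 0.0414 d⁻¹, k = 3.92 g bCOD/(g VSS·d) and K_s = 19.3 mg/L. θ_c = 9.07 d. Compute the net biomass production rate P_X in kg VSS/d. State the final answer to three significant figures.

From the Monod/SRT balance for a CMAS, S = K_s·(1+k_d θ_c)/[θ_c·(Y k − k_d) − 1] = 19.3 × (1 + 0.0414 × 9.07) / [9.07 × (0.367 × 3.92 − 0.0414) − 1] = 26.55 / 11.67 = 2.274 mg/L.
Y_obs = Y / (1 + k_d θ_c) = 0.367 / (1 + 0.0414 × 9.07) = 0.367 / 1.375 = 0.2668.
Mass of bCOD removed per day: Q(S₀ − S) = 967 × 1658 g/m³ = 1603 kg/d.
So the net sludge growth is P_X = 0.2668 × 1603 = 427.7 kg VSS/d.

P_X ≈ 428 kg VSS/d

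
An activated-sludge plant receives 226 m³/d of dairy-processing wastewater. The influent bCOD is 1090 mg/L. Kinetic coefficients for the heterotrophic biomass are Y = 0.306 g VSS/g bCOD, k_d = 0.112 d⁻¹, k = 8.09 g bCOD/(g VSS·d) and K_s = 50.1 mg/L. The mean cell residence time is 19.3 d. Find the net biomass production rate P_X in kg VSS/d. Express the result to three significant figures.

P_X ≈ 23.8 kg VSS/d

Effluent substrate depends only on kinetics and SRT: S = K_s(1 + k_d θ_c) / [θ_c(Yk − k_d) − 1] = 50.1 × (1 + 0.112 × 19.3) / [19.3 × (0.306 × 8.09 − 0.112) − 1] = 158.4 / 44.62 = 3.550 mg/L.
Y_obs = Y / (1 + k_d θ_c) = 0.306 / (1 + 0.112 × 19.3) = 0.306 / 3.162 = 0.09679.
Mass of bCOD removed per day: Q(S₀ − S) = 226 × 1086 g/m³ = 245.5 kg/d.
P_X = Y_obs · Q(S₀ − S) = 0.09679 × 245.5 = 23.76 kg VSS/d.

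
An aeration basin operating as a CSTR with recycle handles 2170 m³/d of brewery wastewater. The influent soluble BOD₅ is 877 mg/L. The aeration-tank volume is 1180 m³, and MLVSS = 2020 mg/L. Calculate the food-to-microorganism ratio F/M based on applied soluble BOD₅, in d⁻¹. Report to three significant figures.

Food-to-microorganism ratio F/M = Q S₀ / (V X) = 2170 × 877 / (1180 × 2020) = 0.7984 d⁻¹.

F/M ≈ 0.798 d⁻¹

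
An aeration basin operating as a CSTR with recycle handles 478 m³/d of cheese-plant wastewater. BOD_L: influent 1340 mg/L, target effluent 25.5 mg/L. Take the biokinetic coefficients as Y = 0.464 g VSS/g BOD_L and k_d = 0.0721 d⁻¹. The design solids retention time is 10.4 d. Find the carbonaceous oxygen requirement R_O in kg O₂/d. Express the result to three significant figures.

R_O ≈ 392 kg O₂/d

The observed yield is Y_obs = Y/(1 + k_d·θ_c) = 0.464 / (1 + 0.0721 × 10.4) = 0.464 / 1.750 = 0.2652 g VSS per g BOD_L removed.
Q·(S₀ − S) = 478 × (1340 − 25.5) × 10⁻³ = 628.3 kg/d removed.
Biomass synthesised: P_X = Y_obs × 628.3 = 166.6 kg VSS/d.
Carbonaceous O₂ demand = substrate oxidised − cell-mass equivalent = 628.3 − 1.42 × 166.6 = 391.7 kg O₂/d.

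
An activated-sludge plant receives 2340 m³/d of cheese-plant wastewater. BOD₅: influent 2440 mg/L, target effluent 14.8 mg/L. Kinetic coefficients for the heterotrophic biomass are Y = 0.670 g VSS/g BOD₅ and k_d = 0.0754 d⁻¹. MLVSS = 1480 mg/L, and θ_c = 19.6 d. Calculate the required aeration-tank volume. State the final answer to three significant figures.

From the SRT design equation V = Y Q (S₀−S) θ_c / [X (1 + k_d θ_c)] = 0.670 × 2340 × (2440 − 14.8) × 19.6 / [1480 × (1 + 0.0754 × 19.6)] = 7.45×10^7 / 3667 = 20322 m³.

V ≈ 20300 m³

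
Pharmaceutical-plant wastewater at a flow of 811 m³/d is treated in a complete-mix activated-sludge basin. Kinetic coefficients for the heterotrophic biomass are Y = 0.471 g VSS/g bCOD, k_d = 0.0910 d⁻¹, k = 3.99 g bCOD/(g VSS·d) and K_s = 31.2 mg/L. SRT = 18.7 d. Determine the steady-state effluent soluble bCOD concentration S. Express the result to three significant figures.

For a completely mixed reactor with recycle the Lawrence–McCarty relation gives S = K_s·(1 + k_d·θ_c) / [θ_c·(Y·k − k_d) − 1] = 31.2 × (1 + 0.0910 × 18.7) / [18.7 × (0.471 × 3.99 − 0.0910) − 1] = 84.29 / 32.44 = 2.598 mg/L.

S ≈ 2.60 mg/L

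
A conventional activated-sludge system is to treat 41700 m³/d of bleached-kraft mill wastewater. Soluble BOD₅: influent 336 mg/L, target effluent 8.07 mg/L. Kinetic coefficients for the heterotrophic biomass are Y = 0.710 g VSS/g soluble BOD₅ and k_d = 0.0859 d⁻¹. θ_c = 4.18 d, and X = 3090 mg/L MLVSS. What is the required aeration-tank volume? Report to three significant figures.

V ≈ 9660 m³

From the SRT design equation V = Y Q (S₀−S) θ_c / [X (1 + k_d θ_c)] = 0.710 × 41700 × (336 − 8.07) × 4.18 / [3090 × (1 + 0.0859 × 4.18)] = 4.06×10^7 / 4200 = 9664 m³.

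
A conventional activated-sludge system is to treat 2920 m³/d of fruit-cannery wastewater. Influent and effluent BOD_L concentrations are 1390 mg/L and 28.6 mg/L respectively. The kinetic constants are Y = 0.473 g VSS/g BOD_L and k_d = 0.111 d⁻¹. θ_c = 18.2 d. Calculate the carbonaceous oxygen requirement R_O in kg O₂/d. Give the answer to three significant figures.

R_O ≈ 3090 kg O₂/d

Observed yield with endogenous decay: Y_obs = Y / (1 + k_d·θ_c) = 0.473 / (1 + 0.111 × 18.2) = 0.473 / 3.020 = 0.1566 g VSS/g BOD_L.
Q·(S₀ − S) = 2920 × (1390 − 28.6) × 10⁻³ = 3975 kg/d removed.
P_X = Y_obs·Q·(S₀ − S) = 0.1566 × 3975 = 622.6 kg VSS/d.
Carbonaceous O₂ demand = substrate oxidised − cell-mass equivalent = 3975 − 1.42 × 622.6 = 3091 kg O₂/d.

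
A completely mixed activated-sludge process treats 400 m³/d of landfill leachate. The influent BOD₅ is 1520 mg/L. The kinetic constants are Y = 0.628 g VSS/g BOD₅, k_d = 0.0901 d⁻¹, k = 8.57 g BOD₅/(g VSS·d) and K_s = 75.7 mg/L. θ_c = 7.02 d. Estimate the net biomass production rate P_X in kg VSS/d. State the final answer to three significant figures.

For a completely mixed reactor with recycle the Lawrence–McCarty relation gives S = K_s·(1 + k_d·θ_c) / [θ_c·(Y·k − k_d) − 1] = 75.7 × (1 + 0.0901 × 7.02) / [7.02 × (0.628 × 8.57 − 0.0901) − 1] = 123.6 / 36.15 = 3.419 mg/L.
Observed yield with endogenous decay: Y_obs = Y / (1 + k_d·θ_c) = 0.628 / (1 + 0.0901 × 7.02) = 0.628 / 1.633 = 0.3847 g VSS/g BOD₅.
Q·(S₀ − S) = 400 × (1520 − 3.42) × 10⁻³ = 606.6 kg/d removed.
Net biomass production P_X = Y_obs × Q·(S₀ − S) = 0.3847 × 606.6 = 233.4 kg VSS/d.

P_X ≈ 233 kg VSS/d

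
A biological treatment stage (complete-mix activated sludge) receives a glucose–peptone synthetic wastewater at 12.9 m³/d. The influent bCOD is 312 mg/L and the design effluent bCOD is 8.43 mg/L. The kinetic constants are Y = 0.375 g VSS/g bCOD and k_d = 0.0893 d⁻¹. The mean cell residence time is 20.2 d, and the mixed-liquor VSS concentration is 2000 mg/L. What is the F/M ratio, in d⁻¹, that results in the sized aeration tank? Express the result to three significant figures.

F/M ≈ 0.380 d⁻¹

Rearranging the biomass balance for a CMAS with decay, V = Y·Q·ΔS·θ_c / [X·(1+k_d θ_c)] = 0.375 × 12.9 × (312 − 8.43) × 20.2 / [2000 × (1 + 0.0893 × 20.2)] = 2.97×10^4 / 5608 = 5.290 m³.
F/M = applied load / biomass = Q·S₀/(V·X) = 12.9 × 312 / (5.290 × 2000) = 0.3804 d⁻¹.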